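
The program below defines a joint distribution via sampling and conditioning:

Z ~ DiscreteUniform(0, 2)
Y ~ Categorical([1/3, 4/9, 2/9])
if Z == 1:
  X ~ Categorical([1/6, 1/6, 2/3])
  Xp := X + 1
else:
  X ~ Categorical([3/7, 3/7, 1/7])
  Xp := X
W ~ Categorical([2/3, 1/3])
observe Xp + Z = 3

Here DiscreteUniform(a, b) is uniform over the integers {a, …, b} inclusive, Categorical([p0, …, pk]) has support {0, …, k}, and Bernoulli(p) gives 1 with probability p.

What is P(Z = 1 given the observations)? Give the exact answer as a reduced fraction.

P(Z = 1 | obs) = 7/25

Enumerate traces; 12 have nonzero weight after conditioning:
  (Z=1, Y=0, X=1, W=0) weight 1/81
  (Z=1, Y=0, X=1, W=1) weight 1/162
  (Z=1, Y=1, X=1, W=0) weight 4/243
  (Z=1, Y=1, X=1, W=1) weight 2/243
  (Z=1, Y=2, X=1, W=0) weight 2/243
  (Z=1, Y=2, X=1, W=1) weight 1/243
  (Z=2, Y=0, X=1, W=0) weight 2/63
  (Z=2, Y=0, X=1, W=1) weight 1/63
  … 4 more
Group by Z:
  weight(Z=1) = 1/18
  weight(Z=2) = 1/7
Total weight = 1/18 + 1/7 = 25/126
P(Z=1 | obs) = 1/18 / 25/126 = 7/25
P(Z=2 | obs) = 1/7 / 25/126 = 18/25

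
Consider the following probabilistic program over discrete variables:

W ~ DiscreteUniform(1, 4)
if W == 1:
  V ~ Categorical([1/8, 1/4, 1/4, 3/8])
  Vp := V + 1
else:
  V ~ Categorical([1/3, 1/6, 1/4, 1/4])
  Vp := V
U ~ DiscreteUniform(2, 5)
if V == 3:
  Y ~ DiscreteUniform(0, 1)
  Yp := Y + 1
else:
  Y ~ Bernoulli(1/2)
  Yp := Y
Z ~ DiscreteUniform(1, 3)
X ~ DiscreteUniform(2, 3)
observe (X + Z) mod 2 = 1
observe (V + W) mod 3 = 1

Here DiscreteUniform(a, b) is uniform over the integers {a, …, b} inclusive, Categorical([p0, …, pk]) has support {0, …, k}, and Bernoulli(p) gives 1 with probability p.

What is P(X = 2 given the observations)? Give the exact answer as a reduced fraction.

Enumerate traces; 144 have nonzero weight after conditioning:
  (W=1, V=0, U=2, Y=0, Z=1, X=2) weight 1/1536
  (W=1, V=0, U=2, Y=0, Z=2, X=3) weight 1/1536
  (W=1, V=0, U=2, Y=0, Z=3, X=2) weight 1/1536
  (W=1, V=0, U=2, Y=1, Z=1, X=2) weight 1/1536
  (W=1, V=0, U=2, Y=1, Z=2, X=3) weight 1/1536
  (W=1, V=0, U=2, Y=1, Z=3, X=2) weight 1/1536
  (W=1, V=0, U=3, Y=0, Z=1, X=2) weight 1/1536
  (W=1, V=0, U=3, Y=0, Z=2, X=3) weight 1/1536
  … 136 more
Group by X:
  weight(X=2) = 1/8
  weight(X=3) = 1/16
Total weight = 1/8 + 1/16 = 3/16
P(X=2 | obs) = 1/8 / 3/16 = 2/3
P(X=3 | obs) = 1/16 / 3/16 = 1/3

P(X = 2 | obs) = 2/3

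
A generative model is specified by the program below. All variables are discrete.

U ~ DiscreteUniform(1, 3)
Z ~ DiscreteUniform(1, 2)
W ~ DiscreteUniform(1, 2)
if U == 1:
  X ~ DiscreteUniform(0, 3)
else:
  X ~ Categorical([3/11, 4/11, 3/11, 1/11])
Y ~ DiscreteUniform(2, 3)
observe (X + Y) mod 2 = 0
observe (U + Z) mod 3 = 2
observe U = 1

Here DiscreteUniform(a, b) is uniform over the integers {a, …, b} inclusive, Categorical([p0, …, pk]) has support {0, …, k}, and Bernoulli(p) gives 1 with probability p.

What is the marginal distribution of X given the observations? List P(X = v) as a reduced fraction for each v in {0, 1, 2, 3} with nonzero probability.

Enumerate traces; 8 have nonzero weight after conditioning:
  (U=1, Z=1, W=1, X=0, Y=2) weight 1/96
  (U=1, Z=1, W=1, X=1, Y=3) weight 1/96
  (U=1, Z=1, W=1, X=2, Y=2) weight 1/96
  (U=1, Z=1, W=1, X=3, Y=3) weight 1/96
  (U=1, Z=1, W=2, X=0, Y=2) weight 1/96
  (U=1, Z=1, W=2, X=1, Y=3) weight 1/96
  (U=1, Z=1, W=2, X=2, Y=2) weight 1/96
  (U=1, Z=1, W=2, X=3, Y=3) weight 1/96
Group by X:
  weight(X=0) = 1/48
  weight(X=1) = 1/48
  weight(X=2) = 1/48
  weight(X=3) = 1/48
Total weight = 1/48 + 1/48 + 1/48 + 1/48 = 1/12
P(X=0 | obs) = 1/48 / 1/12 = 1/4
P(X=1 | obs) = 1/48 / 1/12 = 1/4
P(X=2 | obs) = 1/48 / 1/12 = 1/4
P(X=3 | obs) = 1/48 / 1/12 = 1/4

P(X=0) = 1/4, P(X=1) = 1/4, P(X=2) = 1/4, P(X=3) = 1/4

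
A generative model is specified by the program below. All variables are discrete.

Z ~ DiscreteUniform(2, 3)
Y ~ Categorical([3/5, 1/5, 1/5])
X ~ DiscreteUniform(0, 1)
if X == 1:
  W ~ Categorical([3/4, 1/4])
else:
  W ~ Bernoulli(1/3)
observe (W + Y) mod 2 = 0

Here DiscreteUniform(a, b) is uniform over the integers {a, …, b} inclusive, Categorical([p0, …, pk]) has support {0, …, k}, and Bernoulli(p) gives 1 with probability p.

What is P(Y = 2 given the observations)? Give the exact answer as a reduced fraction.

Enumerate traces; 12 have nonzero weight after conditioning:
  (Z=2, Y=0, X=0, W=0) weight 1/10
  (Z=2, Y=0, X=1, W=0) weight 9/80
  (Z=2, Y=1, X=0, W=1) weight 1/60
  (Z=2, Y=1, X=1, W=1) weight 1/80
  (Z=2, Y=2, X=0, W=0) weight 1/30
  (Z=2, Y=2, X=1, W=0) weight 3/80
  (Z=3, Y=0, X=0, W=0) weight 1/10
  (Z=3, Y=0, X=1, W=0) weight 9/80
  … 4 more
Group by Y:
  weight(Y=0) = 17/40
  weight(Y=1) = 7/120
  weight(Y=2) = 17/120
Total weight = 17/40 + 7/120 + 17/120 = 5/8
P(Y=0 | obs) = 17/40 / 5/8 = 17/25
P(Y=1 | obs) = 7/120 / 5/8 = 7/75
P(Y=2 | obs) = 17/120 / 5/8 = 17/75

P(Y = 2 | obs) = 17/75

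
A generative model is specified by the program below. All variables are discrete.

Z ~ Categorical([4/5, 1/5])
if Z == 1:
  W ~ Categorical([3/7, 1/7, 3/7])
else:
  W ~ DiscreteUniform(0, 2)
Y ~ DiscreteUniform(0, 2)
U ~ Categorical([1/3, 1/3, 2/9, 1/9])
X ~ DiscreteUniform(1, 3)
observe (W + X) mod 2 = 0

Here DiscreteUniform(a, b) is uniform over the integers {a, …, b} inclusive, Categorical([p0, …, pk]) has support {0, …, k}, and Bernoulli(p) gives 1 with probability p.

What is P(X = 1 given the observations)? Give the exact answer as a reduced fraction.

P(X = 1 | obs) = 31/136

Enumerate traces; 96 have nonzero weight after conditioning:
  (Z=0, W=0, Y=0, U=0, X=2) weight 4/405
  (Z=0, W=0, Y=0, U=1, X=2) weight 4/405
  (Z=0, W=0, Y=0, U=2, X=2) weight 8/1215
  (Z=0, W=0, Y=0, U=3, X=2) weight 4/1215
  (Z=0, W=0, Y=1, U=0, X=2) weight 4/405
  (Z=0, W=0, Y=1, U=1, X=2) weight 4/405
  (Z=0, W=0, Y=1, U=2, X=2) weight 8/1215
  (Z=0, W=0, Y=1, U=3, X=2) weight 4/1215
  (Z=0, W=1, Y=0, U=0, X=1) weight 4/405
  (Z=0, W=1, Y=0, U=0, X=3) weight 4/405
  … 86 more
Group by X:
  weight(X=1) = 31/315
  weight(X=2) = 74/315
  weight(X=3) = 31/315
Total weight = 31/315 + 74/315 + 31/315 = 136/315
P(X=1 | obs) = 31/315 / 136/315 = 31/136
P(X=2 | obs) = 74/315 / 136/315 = 37/68
P(X=3 | obs) = 31/315 / 136/315 = 31/136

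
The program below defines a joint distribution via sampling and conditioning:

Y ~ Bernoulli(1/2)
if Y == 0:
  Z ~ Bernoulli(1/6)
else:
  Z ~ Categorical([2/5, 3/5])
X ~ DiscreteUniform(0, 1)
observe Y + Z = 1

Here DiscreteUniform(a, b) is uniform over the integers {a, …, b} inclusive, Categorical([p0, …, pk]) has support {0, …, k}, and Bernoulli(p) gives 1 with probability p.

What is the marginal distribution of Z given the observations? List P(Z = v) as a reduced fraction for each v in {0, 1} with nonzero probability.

P(Z=0) = 12/17, P(Z=1) = 5/17

Enumerate traces; 4 have nonzero weight after conditioning:
  (Y=0, Z=1, X=0) weight 1/24
  (Y=0, Z=1, X=1) weight 1/24
  (Y=1, Z=0, X=0) weight 1/10
  (Y=1, Z=0, X=1) weight 1/10
Group by Z:
  weight(Z=0) = 1/5
  weight(Z=1) = 1/12
Total weight = 1/5 + 1/12 = 17/60
P(Z=0 | obs) = 1/5 / 17/60 = 12/17
P(Z=1 | obs) = 1/12 / 17/60 = 5/17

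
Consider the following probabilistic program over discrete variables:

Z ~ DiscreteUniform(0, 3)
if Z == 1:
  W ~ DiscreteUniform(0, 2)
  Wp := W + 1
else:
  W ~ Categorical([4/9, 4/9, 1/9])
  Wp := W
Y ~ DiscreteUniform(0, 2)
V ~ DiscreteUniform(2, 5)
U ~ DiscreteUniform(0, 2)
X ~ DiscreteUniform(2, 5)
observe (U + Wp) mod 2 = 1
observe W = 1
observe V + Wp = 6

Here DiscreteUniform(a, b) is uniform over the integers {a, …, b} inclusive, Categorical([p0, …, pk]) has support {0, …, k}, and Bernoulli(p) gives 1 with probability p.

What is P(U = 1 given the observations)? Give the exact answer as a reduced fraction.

P(U = 1 | obs) = 1/9

Enumerate traces; 84 have nonzero weight after conditioning:
  (Z=0, W=1, Y=0, V=5, U=0, X=2) weight 1/1296
  (Z=0, W=1, Y=0, V=5, U=0, X=3) weight 1/1296
  (Z=0, W=1, Y=0, V=5, U=0, X=4) weight 1/1296
  (Z=0, W=1, Y=0, V=5, U=0, X=5) weight 1/1296
  (Z=0, W=1, Y=0, V=5, U=2, X=2) weight 1/1296
  (Z=0, W=1, Y=0, V=5, U=2, X=3) weight 1/1296
  (Z=0, W=1, Y=0, V=5, U=2, X=4) weight 1/1296
  (Z=0, W=1, Y=0, V=5, U=2, X=5) weight 1/1296
  (Z=1, W=1, Y=0, V=4, U=1, X=2) weight 1/1728
  … 75 more
Group by U:
  weight(U=0) = 1/36
  weight(U=1) = 1/144
  weight(U=2) = 1/36
Total weight = 1/36 + 1/144 + 1/36 = 1/16
P(U=0 | obs) = 1/36 / 1/16 = 4/9
P(U=1 | obs) = 1/144 / 1/16 = 1/9
P(U=2 | obs) = 1/36 / 1/16 = 4/9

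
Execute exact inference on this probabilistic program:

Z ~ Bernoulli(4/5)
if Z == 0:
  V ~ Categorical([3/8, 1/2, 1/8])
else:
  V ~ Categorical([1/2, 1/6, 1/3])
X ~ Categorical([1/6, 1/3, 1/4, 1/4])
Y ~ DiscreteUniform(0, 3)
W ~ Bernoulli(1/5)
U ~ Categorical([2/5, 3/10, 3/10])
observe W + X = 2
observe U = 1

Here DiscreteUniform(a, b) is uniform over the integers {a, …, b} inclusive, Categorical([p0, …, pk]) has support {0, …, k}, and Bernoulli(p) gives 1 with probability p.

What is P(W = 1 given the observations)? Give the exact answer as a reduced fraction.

Enumerate traces; 48 have nonzero weight after conditioning:
  (Z=0, V=0, X=1, Y=0, W=1, U=1) weight 3/8000
  (Z=0, V=0, X=1, Y=1, W=1, U=1) weight 3/8000
  (Z=0, V=0, X=1, Y=2, W=1, U=1) weight 3/8000
  (Z=0, V=0, X=1, Y=3, W=1, U=1) weight 3/8000
  (Z=0, V=0, X=2, Y=0, W=0, U=1) weight 9/8000
  (Z=0, V=0, X=2, Y=1, W=0, U=1) weight 9/8000
  (Z=0, V=0, X=2, Y=2, W=0, U=1) weight 9/8000
  (Z=0, V=0, X=2, Y=3, W=0, U=1) weight 9/8000
  … 40 more
Group by W:
  weight(W=0) = 3/50
  weight(W=1) = 1/50
Total weight = 3/50 + 1/50 = 2/25
P(W=0 | obs) = 3/50 / 2/25 = 3/4
P(W=1 | obs) = 1/50 / 2/25 = 1/4

P(W = 1 | obs) = 1/4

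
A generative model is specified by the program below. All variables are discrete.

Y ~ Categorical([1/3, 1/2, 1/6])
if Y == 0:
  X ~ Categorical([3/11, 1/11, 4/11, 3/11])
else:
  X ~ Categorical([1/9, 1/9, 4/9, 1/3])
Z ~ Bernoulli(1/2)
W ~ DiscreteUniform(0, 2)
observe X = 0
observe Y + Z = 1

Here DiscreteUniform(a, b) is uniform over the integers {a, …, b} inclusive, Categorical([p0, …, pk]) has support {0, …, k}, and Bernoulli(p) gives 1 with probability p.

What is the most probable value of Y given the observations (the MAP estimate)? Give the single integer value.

Enumerate traces; 6 have nonzero weight after conditioning:
  (Y=0, X=0, Z=1, W=0) weight 1/66
  (Y=0, X=0, Z=1, W=1) weight 1/66
  (Y=0, X=0, Z=1, W=2) weight 1/66
  (Y=1, X=0, Z=0, W=0) weight 1/108
  (Y=1, X=0, Z=0, W=1) weight 1/108
  (Y=1, X=0, Z=0, W=2) weight 1/108
Group by Y:
  weight(Y=0) = 1/22
  weight(Y=1) = 1/36
Total weight = 1/22 + 1/36 = 29/396
P(Y=0 | obs) = 1/22 / 29/396 = 18/29
P(Y=1 | obs) = 1/36 / 29/396 = 11/29
argmax = 0

argmax_v P(Y = v | obs) = 0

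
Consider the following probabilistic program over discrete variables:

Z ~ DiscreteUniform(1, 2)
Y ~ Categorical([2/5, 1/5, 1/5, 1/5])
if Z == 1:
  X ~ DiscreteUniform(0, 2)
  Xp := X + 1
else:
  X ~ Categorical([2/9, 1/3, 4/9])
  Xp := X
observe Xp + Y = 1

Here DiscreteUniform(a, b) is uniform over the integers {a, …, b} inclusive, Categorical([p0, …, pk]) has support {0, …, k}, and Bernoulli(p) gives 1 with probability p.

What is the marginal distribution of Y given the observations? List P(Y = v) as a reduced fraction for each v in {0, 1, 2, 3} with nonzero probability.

P(Y=0) = 6/7, P(Y=1) = 1/7

Enumerate traces; 3 have nonzero weight after conditioning:
  (Z=1, Y=0, X=0) weight 1/15
  (Z=2, Y=0, X=1) weight 1/15
  (Z=2, Y=1, X=0) weight 1/45
Group by Y:
  weight(Y=0) = 2/15
  weight(Y=1) = 1/45
Total weight = 2/15 + 1/45 = 7/45
P(Y=0 | obs) = 2/15 / 7/45 = 6/7
P(Y=1 | obs) = 1/45 / 7/45 = 1/7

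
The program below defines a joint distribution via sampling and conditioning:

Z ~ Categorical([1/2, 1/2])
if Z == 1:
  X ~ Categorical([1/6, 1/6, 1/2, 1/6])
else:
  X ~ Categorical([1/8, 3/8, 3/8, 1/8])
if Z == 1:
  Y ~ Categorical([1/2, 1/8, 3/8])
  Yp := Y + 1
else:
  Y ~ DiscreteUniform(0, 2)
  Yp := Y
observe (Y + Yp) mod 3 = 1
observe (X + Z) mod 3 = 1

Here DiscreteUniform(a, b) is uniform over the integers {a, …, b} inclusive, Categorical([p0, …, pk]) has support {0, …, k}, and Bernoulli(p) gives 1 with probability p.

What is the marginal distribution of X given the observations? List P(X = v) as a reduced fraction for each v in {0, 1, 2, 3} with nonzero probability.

P(X=0) = 2/7, P(X=1) = 3/7, P(X=3) = 2/7

Enumerate traces; 3 have nonzero weight after conditioning:
  (Z=0, X=1, Y=2) weight 1/16
  (Z=1, X=0, Y=0) weight 1/24
  (Z=1, X=3, Y=0) weight 1/24
Group by X:
  weight(X=0) = 1/24
  weight(X=1) = 1/16
  weight(X=3) = 1/24
Total weight = 1/24 + 1/16 + 1/24 = 7/48
P(X=0 | obs) = 1/24 / 7/48 = 2/7
P(X=1 | obs) = 1/16 / 7/48 = 3/7
P(X=3 | obs) = 1/24 / 7/48 = 2/7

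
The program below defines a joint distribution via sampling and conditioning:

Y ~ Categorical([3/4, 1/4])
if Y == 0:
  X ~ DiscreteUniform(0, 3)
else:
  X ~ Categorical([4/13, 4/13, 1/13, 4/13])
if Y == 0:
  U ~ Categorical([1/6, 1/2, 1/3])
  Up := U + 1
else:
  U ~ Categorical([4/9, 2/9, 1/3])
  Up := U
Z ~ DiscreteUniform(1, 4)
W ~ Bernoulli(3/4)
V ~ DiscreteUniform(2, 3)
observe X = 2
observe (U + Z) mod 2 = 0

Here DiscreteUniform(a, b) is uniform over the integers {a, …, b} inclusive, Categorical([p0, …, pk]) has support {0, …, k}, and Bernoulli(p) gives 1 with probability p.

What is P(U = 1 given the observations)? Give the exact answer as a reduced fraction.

P(U = 1 | obs) = 367/774

Enumerate traces; 48 have nonzero weight after conditioning:
  (Y=0, X=2, U=0, Z=2, W=0, V=2) weight 1/1024
  (Y=0, X=2, U=0, Z=2, W=0, V=3) weight 1/1024
  (Y=0, X=2, U=0, Z=2, W=1, V=2) weight 3/1024
  (Y=0, X=2, U=0, Z=2, W=1, V=3) weight 3/1024
  (Y=0, X=2, U=0, Z=4, W=0, V=2) weight 1/1024
  (Y=0, X=2, U=0, Z=4, W=0, V=3) weight 1/1024
  (Y=0, X=2, U=0, Z=4, W=1, V=2) weight 3/1024
  (Y=0, X=2, U=0, Z=4, W=1, V=3) weight 3/1024
  (Y=0, X=2, U=1, Z=1, W=0, V=2) weight 3/1024
  (Y=0, X=2, U=2, Z=2, W=0, V=2) weight 1/512
  … 38 more
Group by U:
  weight(U=0) = 149/7488
  weight(U=1) = 367/7488
  weight(U=2) = 43/1248
Total weight = 149/7488 + 367/7488 + 43/1248 = 43/416
P(U=0 | obs) = 149/7488 / 43/416 = 149/774
P(U=1 | obs) = 367/7488 / 43/416 = 367/774
P(U=2 | obs) = 43/1248 / 43/416 = 1/3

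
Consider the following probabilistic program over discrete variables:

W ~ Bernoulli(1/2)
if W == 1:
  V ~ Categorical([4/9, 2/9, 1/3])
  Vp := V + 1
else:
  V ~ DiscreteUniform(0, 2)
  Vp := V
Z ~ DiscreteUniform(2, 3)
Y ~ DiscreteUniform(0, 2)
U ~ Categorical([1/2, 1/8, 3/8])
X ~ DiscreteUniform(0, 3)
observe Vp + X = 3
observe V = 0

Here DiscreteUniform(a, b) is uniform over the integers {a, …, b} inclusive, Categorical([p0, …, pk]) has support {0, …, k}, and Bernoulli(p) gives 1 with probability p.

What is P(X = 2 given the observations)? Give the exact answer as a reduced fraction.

P(X = 2 | obs) = 4/7

Enumerate traces; 36 have nonzero weight after conditioning:
  (W=0, V=0, Z=2, Y=0, U=0, X=3) weight 1/288
  (W=0, V=0, Z=2, Y=0, U=1, X=3) weight 1/1152
  (W=0, V=0, Z=2, Y=0, U=2, X=3) weight 1/384
  (W=0, V=0, Z=2, Y=1, U=0, X=3) weight 1/288
  (W=0, V=0, Z=2, Y=1, U=1, X=3) weight 1/1152
  (W=0, V=0, Z=2, Y=1, U=2, X=3) weight 1/384
  (W=0, V=0, Z=2, Y=2, U=0, X=3) weight 1/288
  (W=0, V=0, Z=2, Y=2, U=1, X=3) weight 1/1152
  (W=1, V=0, Z=2, Y=0, U=0, X=2) weight 1/216
  … 27 more
Group by X:
  weight(X=2) = 1/18
  weight(X=3) = 1/24
Total weight = 1/18 + 1/24 = 7/72
P(X=2 | obs) = 1/18 / 7/72 = 4/7
P(X=3 | obs) = 1/24 / 7/72 = 3/7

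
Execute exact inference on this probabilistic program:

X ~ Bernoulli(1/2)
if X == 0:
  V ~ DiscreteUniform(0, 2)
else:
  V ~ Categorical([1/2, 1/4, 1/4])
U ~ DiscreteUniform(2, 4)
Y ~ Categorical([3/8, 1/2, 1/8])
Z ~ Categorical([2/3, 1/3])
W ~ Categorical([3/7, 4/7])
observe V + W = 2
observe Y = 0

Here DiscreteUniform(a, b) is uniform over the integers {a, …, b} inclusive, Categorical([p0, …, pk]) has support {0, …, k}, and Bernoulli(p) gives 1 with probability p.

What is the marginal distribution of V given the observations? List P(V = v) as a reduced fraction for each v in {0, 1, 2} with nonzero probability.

Enumerate traces; 24 have nonzero weight after conditioning:
  (X=0, V=1, U=2, Y=0, Z=0, W=1) weight 1/126
  (X=0, V=1, U=2, Y=0, Z=1, W=1) weight 1/252
  (X=0, V=1, U=3, Y=0, Z=0, W=1) weight 1/126
  (X=0, V=1, U=3, Y=0, Z=1, W=1) weight 1/252
  (X=0, V=1, U=4, Y=0, Z=0, W=1) weight 1/126
  (X=0, V=1, U=4, Y=0, Z=1, W=1) weight 1/252
  (X=0, V=2, U=2, Y=0, Z=0, W=0) weight 1/168
  (X=0, V=2, U=2, Y=0, Z=1, W=0) weight 1/336
  … 16 more
Group by V:
  weight(V=1) = 1/16
  weight(V=2) = 3/64
Total weight = 1/16 + 3/64 = 7/64
P(V=1 | obs) = 1/16 / 7/64 = 4/7
P(V=2 | obs) = 3/64 / 7/64 = 3/7

P(V=1) = 4/7, P(V=2) = 3/7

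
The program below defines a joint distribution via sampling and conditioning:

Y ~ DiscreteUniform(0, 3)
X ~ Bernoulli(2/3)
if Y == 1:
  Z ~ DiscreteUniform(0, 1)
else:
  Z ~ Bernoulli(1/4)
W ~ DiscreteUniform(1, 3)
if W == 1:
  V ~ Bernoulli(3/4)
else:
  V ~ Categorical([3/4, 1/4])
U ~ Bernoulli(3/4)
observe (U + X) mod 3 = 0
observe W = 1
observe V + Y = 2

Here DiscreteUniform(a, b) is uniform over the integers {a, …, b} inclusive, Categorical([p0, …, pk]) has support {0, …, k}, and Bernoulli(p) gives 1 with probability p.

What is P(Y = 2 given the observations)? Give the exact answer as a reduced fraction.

P(Y = 2 | obs) = 1/4

Enumerate traces; 4 have nonzero weight after conditioning:
  (Y=1, X=0, Z=0, W=1, V=1, U=0) weight 1/384
  (Y=1, X=0, Z=1, W=1, V=1, U=0) weight 1/384
  (Y=2, X=0, Z=0, W=1, V=0, U=0) weight 1/768
  (Y=2, X=0, Z=1, W=1, V=0, U=0) weight 1/2304
Group by Y:
  weight(Y=1) = 1/192
  weight(Y=2) = 1/576
Total weight = 1/192 + 1/576 = 1/144
P(Y=1 | obs) = 1/192 / 1/144 = 3/4
P(Y=2 | obs) = 1/576 / 1/144 = 1/4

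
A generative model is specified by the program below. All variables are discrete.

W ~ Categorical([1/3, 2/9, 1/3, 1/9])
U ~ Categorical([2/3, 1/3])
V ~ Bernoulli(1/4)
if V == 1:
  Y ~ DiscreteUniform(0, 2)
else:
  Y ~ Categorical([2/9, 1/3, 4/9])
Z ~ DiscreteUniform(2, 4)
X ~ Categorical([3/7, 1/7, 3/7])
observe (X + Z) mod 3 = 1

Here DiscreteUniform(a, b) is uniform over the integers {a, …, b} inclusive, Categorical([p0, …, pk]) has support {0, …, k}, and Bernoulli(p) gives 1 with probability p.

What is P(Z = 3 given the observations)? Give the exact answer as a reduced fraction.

Enumerate traces; 144 have nonzero weight after conditioning:
  (W=0, U=0, V=0, Y=0, Z=2, X=2) weight 1/189
  (W=0, U=0, V=0, Y=0, Z=3, X=1) weight 1/567
  (W=0, U=0, V=0, Y=0, Z=4, X=0) weight 1/189
  (W=0, U=0, V=0, Y=1, Z=2, X=2) weight 1/126
  (W=0, U=0, V=0, Y=1, Z=3, X=1) weight 1/378
  (W=0, U=0, V=0, Y=1, Z=4, X=0) weight 1/126
  (W=0, U=0, V=0, Y=2, Z=2, X=2) weight 2/189
  (W=0, U=0, V=0, Y=2, Z=3, X=1) weight 2/567
  … 136 more
Group by Z:
  weight(Z=2) = 1/7
  weight(Z=3) = 1/21
  weight(Z=4) = 1/7
Total weight = 1/7 + 1/21 + 1/7 = 1/3
P(Z=2 | obs) = 1/7 / 1/3 = 3/7
P(Z=3 | obs) = 1/21 / 1/3 = 1/7
P(Z=4 | obs) = 1/7 / 1/3 = 3/7

P(Z = 3 | obs) = 1/7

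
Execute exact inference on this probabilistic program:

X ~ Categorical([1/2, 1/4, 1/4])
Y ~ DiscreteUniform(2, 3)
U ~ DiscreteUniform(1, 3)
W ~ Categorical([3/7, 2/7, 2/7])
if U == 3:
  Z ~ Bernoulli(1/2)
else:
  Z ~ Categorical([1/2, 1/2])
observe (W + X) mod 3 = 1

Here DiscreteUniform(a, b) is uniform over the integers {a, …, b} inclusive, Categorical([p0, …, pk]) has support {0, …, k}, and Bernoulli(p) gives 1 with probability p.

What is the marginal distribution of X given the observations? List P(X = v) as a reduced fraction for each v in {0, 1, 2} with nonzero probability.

Enumerate traces; 36 have nonzero weight after conditioning:
  (X=0, Y=2, U=1, W=1, Z=0) weight 1/84
  (X=0, Y=2, U=1, W=1, Z=1) weight 1/84
  (X=0, Y=2, U=2, W=1, Z=0) weight 1/84
  (X=0, Y=2, U=2, W=1, Z=1) weight 1/84
  (X=0, Y=2, U=3, W=1, Z=0) weight 1/84
  (X=0, Y=2, U=3, W=1, Z=1) weight 1/84
  (X=0, Y=3, U=1, W=1, Z=0) weight 1/84
  (X=0, Y=3, U=1, W=1, Z=1) weight 1/84
  (X=1, Y=2, U=1, W=0, Z=0) weight 1/112
  (X=2, Y=2, U=1, W=2, Z=0) weight 1/168
  … 26 more
Group by X:
  weight(X=0) = 1/7
  weight(X=1) = 3/28
  weight(X=2) = 1/14
Total weight = 1/7 + 3/28 + 1/14 = 9/28
P(X=0 | obs) = 1/7 / 9/28 = 4/9
P(X=1 | obs) = 3/28 / 9/28 = 1/3
P(X=2 | obs) = 1/14 / 9/28 = 2/9

P(X=0) = 4/9, P(X=1) = 1/3, P(X=2) = 2/9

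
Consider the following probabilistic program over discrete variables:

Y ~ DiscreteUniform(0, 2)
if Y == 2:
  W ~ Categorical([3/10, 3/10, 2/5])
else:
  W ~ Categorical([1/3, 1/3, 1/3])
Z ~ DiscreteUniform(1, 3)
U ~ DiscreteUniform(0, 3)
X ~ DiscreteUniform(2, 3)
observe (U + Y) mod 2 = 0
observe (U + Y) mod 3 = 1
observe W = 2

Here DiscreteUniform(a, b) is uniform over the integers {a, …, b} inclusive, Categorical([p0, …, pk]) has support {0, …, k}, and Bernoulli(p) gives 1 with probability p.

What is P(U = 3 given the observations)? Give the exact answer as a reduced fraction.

Enumerate traces; 12 have nonzero weight after conditioning:
  (Y=1, W=2, Z=1, U=3, X=2) weight 1/216
  (Y=1, W=2, Z=1, U=3, X=3) weight 1/216
  (Y=1, W=2, Z=2, U=3, X=2) weight 1/216
  (Y=1, W=2, Z=2, U=3, X=3) weight 1/216
  (Y=1, W=2, Z=3, U=3, X=2) weight 1/216
  (Y=1, W=2, Z=3, U=3, X=3) weight 1/216
  (Y=2, W=2, Z=1, U=2, X=2) weight 1/180
  (Y=2, W=2, Z=1, U=2, X=3) weight 1/180
  … 4 more
Group by U:
  weight(U=2) = 1/30
  weight(U=3) = 1/36
Total weight = 1/30 + 1/36 = 11/180
P(U=2 | obs) = 1/30 / 11/180 = 6/11
P(U=3 | obs) = 1/36 / 11/180 = 5/11

P(U = 3 | obs) = 5/11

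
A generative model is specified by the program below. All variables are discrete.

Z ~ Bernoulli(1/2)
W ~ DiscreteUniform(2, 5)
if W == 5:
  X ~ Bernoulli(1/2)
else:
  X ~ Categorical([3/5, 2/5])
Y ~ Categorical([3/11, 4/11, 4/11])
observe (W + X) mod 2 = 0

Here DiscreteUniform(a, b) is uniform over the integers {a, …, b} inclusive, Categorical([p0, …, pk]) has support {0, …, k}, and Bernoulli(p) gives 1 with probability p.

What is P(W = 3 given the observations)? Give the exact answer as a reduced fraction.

Enumerate traces; 24 have nonzero weight after conditioning:
  (Z=0, W=2, X=0, Y=0) weight 9/440
  (Z=0, W=2, X=0, Y=1) weight 3/110
  (Z=0, W=2, X=0, Y=2) weight 3/110
  (Z=0, W=3, X=1, Y=0) weight 3/220
  (Z=0, W=3, X=1, Y=1) weight 1/55
  (Z=0, W=3, X=1, Y=2) weight 1/55
  (Z=0, W=4, X=0, Y=0) weight 9/440
  (Z=0, W=4, X=0, Y=1) weight 3/110
  (Z=0, W=5, X=1, Y=0) weight 3/176
  … 15 more
Group by W:
  weight(W=2) = 3/20
  weight(W=3) = 1/10
  weight(W=4) = 3/20
  weight(W=5) = 1/8
Total weight = 3/20 + 1/10 + 3/20 + 1/8 = 21/40
P(W=2 | obs) = 3/20 / 21/40 = 2/7
P(W=3 | obs) = 1/10 / 21/40 = 4/21
P(W=4 | obs) = 3/20 / 21/40 = 2/7
P(W=5 | obs) = 1/8 / 21/40 = 5/21

P(W = 3 | obs) = 4/21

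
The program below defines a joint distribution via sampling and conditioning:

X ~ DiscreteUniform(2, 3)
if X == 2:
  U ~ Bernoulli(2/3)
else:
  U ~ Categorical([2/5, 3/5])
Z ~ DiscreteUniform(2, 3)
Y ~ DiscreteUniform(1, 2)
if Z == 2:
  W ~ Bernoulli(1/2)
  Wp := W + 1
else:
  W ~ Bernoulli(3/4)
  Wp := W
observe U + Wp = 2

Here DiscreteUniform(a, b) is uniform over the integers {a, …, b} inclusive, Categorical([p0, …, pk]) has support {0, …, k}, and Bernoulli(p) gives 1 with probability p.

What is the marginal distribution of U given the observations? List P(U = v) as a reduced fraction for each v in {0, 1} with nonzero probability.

P(U=0) = 22/117, P(U=1) = 95/117

Enumerate traces; 12 have nonzero weight after conditioning:
  (X=2, U=0, Z=2, Y=1, W=1) weight 1/48
  (X=2, U=0, Z=2, Y=2, W=1) weight 1/48
  (X=2, U=1, Z=2, Y=1, W=0) weight 1/24
  (X=2, U=1, Z=2, Y=2, W=0) weight 1/24
  (X=2, U=1, Z=3, Y=1, W=1) weight 1/16
  (X=2, U=1, Z=3, Y=2, W=1) weight 1/16
  (X=3, U=0, Z=2, Y=1, W=1) weight 1/40
  (X=3, U=0, Z=2, Y=2, W=1) weight 1/40
  … 4 more
Group by U:
  weight(U=0) = 11/120
  weight(U=1) = 19/48
Total weight = 11/120 + 19/48 = 39/80
P(U=0 | obs) = 11/120 / 39/80 = 22/117
P(U=1 | obs) = 19/48 / 39/80 = 95/117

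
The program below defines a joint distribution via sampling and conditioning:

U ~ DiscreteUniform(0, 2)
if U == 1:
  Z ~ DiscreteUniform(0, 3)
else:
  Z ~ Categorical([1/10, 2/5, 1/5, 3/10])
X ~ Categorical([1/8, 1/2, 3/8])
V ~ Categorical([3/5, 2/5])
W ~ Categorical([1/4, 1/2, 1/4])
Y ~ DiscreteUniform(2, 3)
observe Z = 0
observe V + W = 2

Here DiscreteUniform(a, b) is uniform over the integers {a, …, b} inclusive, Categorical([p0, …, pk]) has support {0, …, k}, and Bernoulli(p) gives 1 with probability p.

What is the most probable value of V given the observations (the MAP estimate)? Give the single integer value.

argmax_v P(V = v | obs) = 1

Enumerate traces; 36 have nonzero weight after conditioning:
  (U=0, Z=0, X=0, V=0, W=2, Y=2) weight 1/3200
  (U=0, Z=0, X=0, V=0, W=2, Y=3) weight 1/3200
  (U=0, Z=0, X=0, V=1, W=1, Y=2) weight 1/2400
  (U=0, Z=0, X=0, V=1, W=1, Y=3) weight 1/2400
  (U=0, Z=0, X=1, V=0, W=2, Y=2) weight 1/800
  (U=0, Z=0, X=1, V=0, W=2, Y=3) weight 1/800
  (U=0, Z=0, X=1, V=1, W=1, Y=2) weight 1/600
  (U=0, Z=0, X=1, V=1, W=1, Y=3) weight 1/600
  … 28 more
Group by V:
  weight(V=0) = 9/400
  weight(V=1) = 3/100
Total weight = 9/400 + 3/100 = 21/400
P(V=0 | obs) = 9/400 / 21/400 = 3/7
P(V=1 | obs) = 3/100 / 21/400 = 4/7
argmax = 1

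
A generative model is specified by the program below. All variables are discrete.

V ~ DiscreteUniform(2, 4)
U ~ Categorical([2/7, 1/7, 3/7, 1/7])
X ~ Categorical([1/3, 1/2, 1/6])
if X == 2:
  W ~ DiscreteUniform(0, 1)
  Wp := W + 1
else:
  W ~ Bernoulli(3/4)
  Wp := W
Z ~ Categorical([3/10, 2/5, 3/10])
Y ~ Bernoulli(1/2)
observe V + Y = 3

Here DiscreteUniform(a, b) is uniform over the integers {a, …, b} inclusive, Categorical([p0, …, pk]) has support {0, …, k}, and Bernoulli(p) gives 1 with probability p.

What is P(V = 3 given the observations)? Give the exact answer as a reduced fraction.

Enumerate traces; 144 have nonzero weight after conditioning:
  (V=2, U=0, X=0, W=0, Z=0, Y=1) weight 1/840
  (V=2, U=0, X=0, W=0, Z=1, Y=1) weight 1/630
  (V=2, U=0, X=0, W=0, Z=2, Y=1) weight 1/840
  (V=2, U=0, X=0, W=1, Z=0, Y=1) weight 1/280
  (V=2, U=0, X=0, W=1, Z=1, Y=1) weight 1/210
  (V=2, U=0, X=0, W=1, Z=2, Y=1) weight 1/280
  (V=2, U=0, X=1, W=0, Z=0, Y=1) weight 1/560
  (V=2, U=0, X=1, W=0, Z=1, Y=1) weight 1/420
  (V=3, U=0, X=0, W=0, Z=0, Y=0) weight 1/840
  … 135 more
Group by V:
  weight(V=2) = 1/6
  weight(V=3) = 1/6
Total weight = 1/6 + 1/6 = 1/3
P(V=2 | obs) = 1/6 / 1/3 = 1/2
P(V=3 | obs) = 1/6 / 1/3 = 1/2

P(V = 3 | obs) = 1/2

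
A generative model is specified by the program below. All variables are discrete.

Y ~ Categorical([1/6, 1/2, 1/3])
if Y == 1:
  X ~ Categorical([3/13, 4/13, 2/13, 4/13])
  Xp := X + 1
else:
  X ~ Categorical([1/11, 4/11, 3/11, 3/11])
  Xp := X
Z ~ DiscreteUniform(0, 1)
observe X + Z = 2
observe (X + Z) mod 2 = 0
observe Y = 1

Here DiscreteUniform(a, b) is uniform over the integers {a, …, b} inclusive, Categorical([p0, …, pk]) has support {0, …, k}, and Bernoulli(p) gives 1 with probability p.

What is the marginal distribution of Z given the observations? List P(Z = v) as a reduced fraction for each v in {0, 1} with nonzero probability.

P(Z=0) = 1/3, P(Z=1) = 2/3

Enumerate traces; 2 have nonzero weight after conditioning:
  (Y=1, X=1, Z=1) weight 1/13
  (Y=1, X=2, Z=0) weight 1/26
Group by Z:
  weight(Z=0) = 1/26
  weight(Z=1) = 1/13
Total weight = 1/26 + 1/13 = 3/26
P(Z=0 | obs) = 1/26 / 3/26 = 1/3
P(Z=1 | obs) = 1/13 / 3/26 = 2/3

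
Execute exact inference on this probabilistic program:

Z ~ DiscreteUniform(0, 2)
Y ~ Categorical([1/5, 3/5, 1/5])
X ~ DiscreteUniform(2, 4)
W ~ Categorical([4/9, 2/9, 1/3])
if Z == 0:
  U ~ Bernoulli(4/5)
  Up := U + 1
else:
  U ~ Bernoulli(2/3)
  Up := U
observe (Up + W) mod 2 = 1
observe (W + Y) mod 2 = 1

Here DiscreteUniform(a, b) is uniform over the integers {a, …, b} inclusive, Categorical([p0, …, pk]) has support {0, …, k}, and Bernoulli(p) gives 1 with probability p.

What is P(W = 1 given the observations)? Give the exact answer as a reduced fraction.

P(W = 1 | obs) = 88/571

Enumerate traces; 36 have nonzero weight after conditioning:
  (Z=0, Y=0, X=2, W=1, U=1) weight 8/2025
  (Z=0, Y=0, X=3, W=1, U=1) weight 8/2025
  (Z=0, Y=0, X=4, W=1, U=1) weight 8/2025
  (Z=0, Y=1, X=2, W=0, U=0) weight 4/675
  (Z=0, Y=1, X=2, W=2, U=0) weight 1/225
  (Z=0, Y=1, X=3, W=0, U=0) weight 4/675
  (Z=0, Y=1, X=3, W=2, U=0) weight 1/225
  (Z=0, Y=1, X=4, W=0, U=0) weight 4/675
  … 28 more
Group by W:
  weight(W=0) = 92/675
  weight(W=1) = 88/2025
  weight(W=2) = 23/225
Total weight = 92/675 + 88/2025 + 23/225 = 571/2025
P(W=0 | obs) = 92/675 / 571/2025 = 276/571
P(W=1 | obs) = 88/2025 / 571/2025 = 88/571
P(W=2 | obs) = 23/225 / 571/2025 = 207/571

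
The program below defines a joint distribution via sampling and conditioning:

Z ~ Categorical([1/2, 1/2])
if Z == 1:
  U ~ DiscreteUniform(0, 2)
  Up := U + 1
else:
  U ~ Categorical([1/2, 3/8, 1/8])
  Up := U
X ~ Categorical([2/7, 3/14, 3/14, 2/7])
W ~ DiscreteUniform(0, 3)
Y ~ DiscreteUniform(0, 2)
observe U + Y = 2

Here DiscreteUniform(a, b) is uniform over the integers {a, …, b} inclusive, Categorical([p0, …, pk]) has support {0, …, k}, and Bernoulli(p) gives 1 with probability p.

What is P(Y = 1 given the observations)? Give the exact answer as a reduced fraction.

Enumerate traces; 96 have nonzero weight after conditioning:
  (Z=0, U=0, X=0, W=0, Y=2) weight 1/168
  (Z=0, U=0, X=0, W=1, Y=2) weight 1/168
  (Z=0, U=0, X=0, W=2, Y=2) weight 1/168
  (Z=0, U=0, X=0, W=3, Y=2) weight 1/168
  (Z=0, U=0, X=1, W=0, Y=2) weight 1/224
  (Z=0, U=0, X=1, W=1, Y=2) weight 1/224
  (Z=0, U=0, X=1, W=2, Y=2) weight 1/224
  (Z=0, U=0, X=1, W=3, Y=2) weight 1/224
  (Z=0, U=1, X=0, W=0, Y=1) weight 1/224
  (Z=0, U=2, X=0, W=0, Y=0) weight 1/672
  … 86 more
Group by Y:
  weight(Y=0) = 11/144
  weight(Y=1) = 17/144
  weight(Y=2) = 5/36
Total weight = 11/144 + 17/144 + 5/36 = 1/3
P(Y=0 | obs) = 11/144 / 1/3 = 11/48
P(Y=1 | obs) = 17/144 / 1/3 = 17/48
P(Y=2 | obs) = 5/36 / 1/3 = 5/12

P(Y = 1 | obs) = 17/48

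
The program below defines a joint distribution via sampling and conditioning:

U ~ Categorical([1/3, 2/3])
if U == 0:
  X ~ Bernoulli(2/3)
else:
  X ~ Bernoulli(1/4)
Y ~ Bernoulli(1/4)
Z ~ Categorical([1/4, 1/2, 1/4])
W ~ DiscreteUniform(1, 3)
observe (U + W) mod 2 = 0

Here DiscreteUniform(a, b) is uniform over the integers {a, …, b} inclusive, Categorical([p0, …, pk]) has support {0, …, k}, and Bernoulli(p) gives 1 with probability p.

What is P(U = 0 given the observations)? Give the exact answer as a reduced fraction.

Enumerate traces; 36 have nonzero weight after conditioning:
  (U=0, X=0, Y=0, Z=0, W=2) weight 1/144
  (U=0, X=0, Y=0, Z=1, W=2) weight 1/72
  (U=0, X=0, Y=0, Z=2, W=2) weight 1/144
  (U=0, X=0, Y=1, Z=0, W=2) weight 1/432
  (U=0, X=0, Y=1, Z=1, W=2) weight 1/216
  (U=0, X=0, Y=1, Z=2, W=2) weight 1/432
  (U=0, X=1, Y=0, Z=0, W=2) weight 1/72
  (U=0, X=1, Y=0, Z=1, W=2) weight 1/36
  (U=1, X=0, Y=0, Z=0, W=1) weight 1/32
  … 27 more
Group by U:
  weight(U=0) = 1/9
  weight(U=1) = 4/9
Total weight = 1/9 + 4/9 = 5/9
P(U=0 | obs) = 1/9 / 5/9 = 1/5
P(U=1 | obs) = 4/9 / 5/9 = 4/5

P(U = 0 | obs) = 1/5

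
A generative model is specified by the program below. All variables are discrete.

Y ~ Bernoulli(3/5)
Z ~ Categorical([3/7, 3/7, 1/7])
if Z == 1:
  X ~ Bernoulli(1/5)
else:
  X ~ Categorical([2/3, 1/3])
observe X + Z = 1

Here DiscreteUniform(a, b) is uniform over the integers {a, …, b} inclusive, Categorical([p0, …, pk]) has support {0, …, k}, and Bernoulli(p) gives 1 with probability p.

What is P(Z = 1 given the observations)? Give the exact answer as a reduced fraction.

Enumerate traces; 4 have nonzero weight after conditioning:
  (Y=0, Z=0, X=1) weight 2/35
  (Y=0, Z=1, X=0) weight 24/175
  (Y=1, Z=0, X=1) weight 3/35
  (Y=1, Z=1, X=0) weight 36/175
Group by Z:
  weight(Z=0) = 1/7
  weight(Z=1) = 12/35
Total weight = 1/7 + 12/35 = 17/35
P(Z=0 | obs) = 1/7 / 17/35 = 5/17
P(Z=1 | obs) = 12/35 / 17/35 = 12/17

P(Z = 1 | obs) = 12/17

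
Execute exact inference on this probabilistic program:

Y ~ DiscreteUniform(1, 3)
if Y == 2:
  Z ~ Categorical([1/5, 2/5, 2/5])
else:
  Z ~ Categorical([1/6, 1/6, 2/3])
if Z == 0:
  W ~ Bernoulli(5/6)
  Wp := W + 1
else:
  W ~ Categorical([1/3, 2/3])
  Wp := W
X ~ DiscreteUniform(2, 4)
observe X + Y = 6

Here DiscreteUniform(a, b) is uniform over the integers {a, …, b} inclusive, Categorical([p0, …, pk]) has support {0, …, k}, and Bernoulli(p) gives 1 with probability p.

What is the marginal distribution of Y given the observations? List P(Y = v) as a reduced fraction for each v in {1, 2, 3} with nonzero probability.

Enumerate traces; 12 have nonzero weight after conditioning:
  (Y=2, Z=0, W=0, X=4) weight 1/270
  (Y=2, Z=0, W=1, X=4) weight 1/54
  (Y=2, Z=1, W=0, X=4) weight 2/135
  (Y=2, Z=1, W=1, X=4) weight 4/135
  (Y=2, Z=2, W=0, X=4) weight 2/135
  (Y=2, Z=2, W=1, X=4) weight 4/135
  (Y=3, Z=0, W=0, X=3) weight 1/324
  (Y=3, Z=0, W=1, X=3) weight 5/324
  … 4 more
Group by Y:
  weight(Y=2) = 1/9
  weight(Y=3) = 1/9
Total weight = 1/9 + 1/9 = 2/9
P(Y=2 | obs) = 1/9 / 2/9 = 1/2
P(Y=3 | obs) = 1/9 / 2/9 = 1/2

P(Y=2) = 1/2, P(Y=3) = 1/2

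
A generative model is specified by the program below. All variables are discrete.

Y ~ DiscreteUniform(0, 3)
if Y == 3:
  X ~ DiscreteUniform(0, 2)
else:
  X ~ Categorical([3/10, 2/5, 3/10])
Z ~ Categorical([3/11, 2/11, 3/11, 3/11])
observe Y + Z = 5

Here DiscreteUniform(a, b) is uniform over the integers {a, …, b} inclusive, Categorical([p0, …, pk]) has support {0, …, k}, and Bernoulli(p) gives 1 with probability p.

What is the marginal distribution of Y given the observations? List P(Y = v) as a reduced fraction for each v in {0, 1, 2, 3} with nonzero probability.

P(Y=2) = 1/2, P(Y=3) = 1/2

Enumerate traces; 6 have nonzero weight after conditioning:
  (Y=2, X=0, Z=3) weight 9/440
  (Y=2, X=1, Z=3) weight 3/110
  (Y=2, X=2, Z=3) weight 9/440
  (Y=3, X=0, Z=2) weight 1/44
  (Y=3, X=1, Z=2) weight 1/44
  (Y=3, X=2, Z=2) weight 1/44
Group by Y:
  weight(Y=2) = 3/44
  weight(Y=3) = 3/44
Total weight = 3/44 + 3/44 = 3/22
P(Y=2 | obs) = 3/44 / 3/22 = 1/2
P(Y=3 | obs) = 3/44 / 3/22 = 1/2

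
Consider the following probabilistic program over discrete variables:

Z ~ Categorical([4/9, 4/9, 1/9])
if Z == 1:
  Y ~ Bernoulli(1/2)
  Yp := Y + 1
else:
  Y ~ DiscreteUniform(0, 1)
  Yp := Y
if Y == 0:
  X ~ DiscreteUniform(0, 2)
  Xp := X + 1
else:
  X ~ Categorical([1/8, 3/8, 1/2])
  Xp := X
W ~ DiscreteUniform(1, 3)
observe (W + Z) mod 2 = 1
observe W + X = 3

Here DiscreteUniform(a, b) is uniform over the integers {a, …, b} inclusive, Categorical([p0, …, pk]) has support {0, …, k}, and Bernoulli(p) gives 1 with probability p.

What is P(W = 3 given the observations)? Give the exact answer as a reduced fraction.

P(W = 3 | obs) = 55/223

Enumerate traces; 10 have nonzero weight after conditioning:
  (Z=0, Y=0, X=0, W=3) weight 2/81
  (Z=0, Y=0, X=2, W=1) weight 2/81
  (Z=0, Y=1, X=0, W=3) weight 1/108
  (Z=0, Y=1, X=2, W=1) weight 1/27
  (Z=1, Y=0, X=1, W=2) weight 2/81
  (Z=1, Y=1, X=1, W=2) weight 1/36
  (Z=2, Y=0, X=0, W=3) weight 1/162
  (Z=2, Y=0, X=2, W=1) weight 1/162
  … 2 more
Group by W:
  weight(W=1) = 25/324
  weight(W=2) = 17/324
  weight(W=3) = 55/1296
Total weight = 25/324 + 17/324 + 55/1296 = 223/1296
P(W=1 | obs) = 25/324 / 223/1296 = 100/223
P(W=2 | obs) = 17/324 / 223/1296 = 68/223
P(W=3 | obs) = 55/1296 / 223/1296 = 55/223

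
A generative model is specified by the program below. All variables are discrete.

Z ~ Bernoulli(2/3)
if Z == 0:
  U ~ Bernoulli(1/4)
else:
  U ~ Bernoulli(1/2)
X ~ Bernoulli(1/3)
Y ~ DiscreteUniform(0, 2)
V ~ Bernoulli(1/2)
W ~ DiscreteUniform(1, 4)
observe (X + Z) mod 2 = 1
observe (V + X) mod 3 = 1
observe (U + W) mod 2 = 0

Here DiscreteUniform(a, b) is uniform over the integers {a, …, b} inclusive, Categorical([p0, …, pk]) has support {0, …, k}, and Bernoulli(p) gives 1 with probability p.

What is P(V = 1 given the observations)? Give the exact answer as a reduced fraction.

Enumerate traces; 24 have nonzero weight after conditioning:
  (Z=0, U=0, X=1, Y=0, V=0, W=2) weight 1/288
  (Z=0, U=0, X=1, Y=0, V=0, W=4) weight 1/288
  (Z=0, U=0, X=1, Y=1, V=0, W=2) weight 1/288
  (Z=0, U=0, X=1, Y=1, V=0, W=4) weight 1/288
  (Z=0, U=0, X=1, Y=2, V=0, W=2) weight 1/288
  (Z=0, U=0, X=1, Y=2, V=0, W=4) weight 1/288
  (Z=0, U=1, X=1, Y=0, V=0, W=1) weight 1/864
  (Z=0, U=1, X=1, Y=0, V=0, W=3) weight 1/864
  (Z=1, U=0, X=0, Y=0, V=1, W=2) weight 1/108
  … 15 more
Group by V:
  weight(V=0) = 1/36
  weight(V=1) = 1/9
Total weight = 1/36 + 1/9 = 5/36
P(V=0 | obs) = 1/36 / 5/36 = 1/5
P(V=1 | obs) = 1/9 / 5/36 = 4/5

P(V = 1 | obs) = 4/5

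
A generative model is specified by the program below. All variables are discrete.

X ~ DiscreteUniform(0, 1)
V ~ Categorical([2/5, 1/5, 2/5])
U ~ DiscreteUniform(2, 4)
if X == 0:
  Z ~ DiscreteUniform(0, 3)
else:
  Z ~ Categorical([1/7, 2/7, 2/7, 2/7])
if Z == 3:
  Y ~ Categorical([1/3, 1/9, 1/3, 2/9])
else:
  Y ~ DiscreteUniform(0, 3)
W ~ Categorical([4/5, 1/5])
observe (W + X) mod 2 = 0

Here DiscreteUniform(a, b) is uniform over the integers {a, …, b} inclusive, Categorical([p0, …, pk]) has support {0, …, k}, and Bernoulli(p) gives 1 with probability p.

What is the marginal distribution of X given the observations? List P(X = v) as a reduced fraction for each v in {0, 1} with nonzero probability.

Enumerate traces; 288 have nonzero weight after conditioning:
  (X=0, V=0, U=2, Z=0, Y=0, W=0) weight 1/300
  (X=0, V=0, U=2, Z=0, Y=1, W=0) weight 1/300
  (X=0, V=0, U=2, Z=0, Y=2, W=0) weight 1/300
  (X=0, V=0, U=2, Z=0, Y=3, W=0) weight 1/300
  (X=0, V=0, U=2, Z=1, Y=0, W=0) weight 1/300
  (X=0, V=0, U=2, Z=1, Y=1, W=0) weight 1/300
  (X=0, V=0, U=2, Z=1, Y=2, W=0) weight 1/300
  (X=0, V=0, U=2, Z=1, Y=3, W=0) weight 1/300
  (X=1, V=0, U=2, Z=0, Y=0, W=1) weight 1/2100
  … 279 more
Group by X:
  weight(X=0) = 2/5
  weight(X=1) = 1/10
Total weight = 2/5 + 1/10 = 1/2
P(X=0 | obs) = 2/5 / 1/2 = 4/5
P(X=1 | obs) = 1/10 / 1/2 = 1/5

P(X=0) = 4/5, P(X=1) = 1/5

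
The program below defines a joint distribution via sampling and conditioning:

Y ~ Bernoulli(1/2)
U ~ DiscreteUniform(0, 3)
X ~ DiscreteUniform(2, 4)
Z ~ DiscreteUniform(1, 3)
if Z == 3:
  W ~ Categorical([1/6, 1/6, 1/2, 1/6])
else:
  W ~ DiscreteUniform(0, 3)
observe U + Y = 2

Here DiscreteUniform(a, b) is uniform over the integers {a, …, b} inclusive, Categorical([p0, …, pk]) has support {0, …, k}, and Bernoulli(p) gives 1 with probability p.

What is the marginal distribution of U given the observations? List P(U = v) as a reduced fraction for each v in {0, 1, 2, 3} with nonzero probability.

P(U=1) = 1/2, P(U=2) = 1/2

Enumerate traces; 72 have nonzero weight after conditioning:
  (Y=0, U=2, X=2, Z=1, W=0) weight 1/288
  (Y=0, U=2, X=2, Z=1, W=1) weight 1/288
  (Y=0, U=2, X=2, Z=1, W=2) weight 1/288
  (Y=0, U=2, X=2, Z=1, W=3) weight 1/288
  (Y=0, U=2, X=2, Z=2, W=0) weight 1/288
  (Y=0, U=2, X=2, Z=2, W=1) weight 1/288
  (Y=0, U=2, X=2, Z=2, W=2) weight 1/288
  (Y=0, U=2, X=2, Z=2, W=3) weight 1/288
  (Y=1, U=1, X=2, Z=1, W=0) weight 1/288
  … 63 more
Group by U:
  weight(U=1) = 1/8
  weight(U=2) = 1/8
Total weight = 1/8 + 1/8 = 1/4
P(U=1 | obs) = 1/8 / 1/4 = 1/2
P(U=2 | obs) = 1/8 / 1/4 = 1/2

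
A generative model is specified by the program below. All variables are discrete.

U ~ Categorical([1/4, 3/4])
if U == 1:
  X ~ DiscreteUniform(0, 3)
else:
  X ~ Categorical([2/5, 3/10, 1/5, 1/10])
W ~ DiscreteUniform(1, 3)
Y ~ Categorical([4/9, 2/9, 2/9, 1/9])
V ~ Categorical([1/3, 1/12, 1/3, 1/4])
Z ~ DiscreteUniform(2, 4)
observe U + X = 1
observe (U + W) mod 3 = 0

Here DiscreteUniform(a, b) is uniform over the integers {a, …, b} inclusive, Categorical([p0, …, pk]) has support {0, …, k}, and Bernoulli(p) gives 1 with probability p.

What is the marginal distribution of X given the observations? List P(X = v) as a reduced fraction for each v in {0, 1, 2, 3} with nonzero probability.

Enumerate traces; 96 have nonzero weight after conditioning:
  (U=0, X=1, W=3, Y=0, V=0, Z=2) weight 1/810
  (U=0, X=1, W=3, Y=0, V=0, Z=3) weight 1/810
  (U=0, X=1, W=3, Y=0, V=0, Z=4) weight 1/810
  (U=0, X=1, W=3, Y=0, V=1, Z=2) weight 1/3240
  (U=0, X=1, W=3, Y=0, V=1, Z=3) weight 1/3240
  (U=0, X=1, W=3, Y=0, V=1, Z=4) weight 1/3240
  (U=0, X=1, W=3, Y=0, V=2, Z=2) weight 1/810
  (U=0, X=1, W=3, Y=0, V=2, Z=3) weight 1/810
  (U=1, X=0, W=2, Y=0, V=0, Z=2) weight 1/324
  … 87 more
Group by X:
  weight(X=0) = 1/16
  weight(X=1) = 1/40
Total weight = 1/16 + 1/40 = 7/80
P(X=0 | obs) = 1/16 / 7/80 = 5/7
P(X=1 | obs) = 1/40 / 7/80 = 2/7

P(X=0) = 5/7, P(X=1) = 2/7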